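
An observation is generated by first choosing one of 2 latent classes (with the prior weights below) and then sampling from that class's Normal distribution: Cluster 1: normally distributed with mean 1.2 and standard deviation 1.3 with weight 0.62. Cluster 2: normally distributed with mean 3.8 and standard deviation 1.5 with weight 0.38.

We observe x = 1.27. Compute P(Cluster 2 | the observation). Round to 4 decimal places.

0.1137

The responsibility of component k is w_k f_k(x) divided by Σ_j w_j f_j(x).
Evaluate each component's likelihood at the observed value:
  p_1 = (1/(1.3·√(2π)))·exp(−(1.27−1.2)²/(2·1.3²)) = 0.306879·exp(-0.00145) = 0.306434
  p_2 = (1/(1.5·√(2π)))·exp(−(1.27−3.8)²/(2·1.5²)) = 0.265962·exp(-1.42242) = 0.0641311
Prior × likelihood for each component:
  w_1·p_1 = 0.62 × 0.306434 = 0.189989
  w_2·p_2 = 0.38 × 0.0641311 = 0.0243698
Denominator: 0.189989 + 0.0243698 = 0.214359
So the posterior for Cluster 2 is 0.0243698 / 0.214359 ≈ 0.1137.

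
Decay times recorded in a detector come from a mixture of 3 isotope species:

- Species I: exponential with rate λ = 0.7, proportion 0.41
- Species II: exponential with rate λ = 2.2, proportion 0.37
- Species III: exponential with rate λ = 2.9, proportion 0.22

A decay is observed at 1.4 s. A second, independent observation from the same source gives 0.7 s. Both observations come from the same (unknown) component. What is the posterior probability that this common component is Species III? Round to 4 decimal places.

0.0616

Apply Bayes' rule: the posterior for each component is proportional to its prior times its likelihood at x.
Since both observations come from the same component, the likelihood for component k is f_k(x₁)·f_k(x₂).
  f_I = [0.262718] × [0.428838] = 0.112663
  f_II = [0.10111] × [0.471638] = 0.0476875
  f_III = [0.0500222] × [0.380873] = 0.0190521
Unnormalised posteriors:
  π_I·f_I = 0.41 × 0.112663 = 0.046192
  π_II·f_II = 0.37 × 0.0476875 = 0.0176444
  π_III·f_III = 0.22 × 0.0190521 = 0.00419146
Sum: 0.046192 + 0.0176444 + 0.00419146 = 0.0680279
P(Species III | x₁, x₂) = 0.00419146 / 0.0680279 ≈ 0.0616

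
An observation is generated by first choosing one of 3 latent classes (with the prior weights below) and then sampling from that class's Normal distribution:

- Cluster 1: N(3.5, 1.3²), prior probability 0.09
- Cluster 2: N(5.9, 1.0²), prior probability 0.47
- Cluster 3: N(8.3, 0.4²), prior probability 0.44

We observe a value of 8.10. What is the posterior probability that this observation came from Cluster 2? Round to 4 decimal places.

0.0413

Apply Bayes' rule: the posterior for each component is proportional to its prior times its likelihood at x.
Evaluate each component's likelihood at the observed value:
  p_1 = (1/(1.3·√(2π)))·exp(−(8.10−3.5)²/(2·1.3²)) = 0.306879·exp(-6.26036) = 0.000586312
  p_2 = (1/(1.0·√(2π)))·exp(−(8.10−5.9)²/(2·1.0²)) = 0.398942·exp(-2.42000) = 0.0354746
  p_3 = (1/(0.4·√(2π)))·exp(−(8.10−8.3)²/(2·0.4²)) = 0.997356·exp(-0.12500) = 0.880163
Multiply by the mixture weights:
  π_1·p_1 = 0.09 × 0.000586312 = 5.27681e-05
  π_2·p_2 = 0.47 × 0.0354746 = 0.0166731
  π_3·p_3 = 0.44 × 0.880163 = 0.387272
Evidence: 5.27681e-05 + 0.0166731 + 0.387272 = 0.403998
P(Cluster 2 | the observation) = 0.0166731 / 0.403998 ≈ 0.0413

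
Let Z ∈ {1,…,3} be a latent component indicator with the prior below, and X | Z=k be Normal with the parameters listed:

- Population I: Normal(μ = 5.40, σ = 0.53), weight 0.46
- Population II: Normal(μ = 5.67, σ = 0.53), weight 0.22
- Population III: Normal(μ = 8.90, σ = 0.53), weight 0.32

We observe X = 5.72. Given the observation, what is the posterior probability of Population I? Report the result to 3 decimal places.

Apply Bayes' rule: the posterior for each component is proportional to its prior times its likelihood at x.
Component likelihoods at x = 5.72:
  p_I = (1/(0.53·√(2π)))·exp(−(5.72−5.40)²/(2·0.53²)) = 0.752721·exp(-0.18227) = 0.627299
  p_II = (1/(0.53·√(2π)))·exp(−(5.72−5.67)²/(2·0.53²)) = 0.752721·exp(-0.00445) = 0.749379
  p_III = (1/(0.53·√(2π)))·exp(−(5.72−8.90)²/(2·0.53²)) = 0.752721·exp(-18.00000) = 1.14639e-08
Weight by the priors:
  π_I·p_I = 0.46 × 0.627299 = 0.288558
  π_II·p_II = 0.22 × 0.749379 = 0.164863
  π_III·p_III = 0.32 × 1.14639e-08 = 3.66846e-09
Normaliser: 0.288558 + 0.164863 + 3.66846e-09 = 0.453421
P(Population I | x) = 0.288558 / 0.453421 ≈ 0.636

0.636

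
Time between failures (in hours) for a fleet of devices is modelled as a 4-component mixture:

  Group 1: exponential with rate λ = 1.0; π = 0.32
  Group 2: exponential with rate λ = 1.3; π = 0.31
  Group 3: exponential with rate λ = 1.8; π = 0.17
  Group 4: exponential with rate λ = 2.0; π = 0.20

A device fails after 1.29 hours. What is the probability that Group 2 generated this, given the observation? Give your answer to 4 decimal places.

By Bayes' theorem, P(k | x) = π_k f_k(x) / Σ_j π_j f_j(x).
Evaluate each component's likelihood at the observed value:
  L_1 = 1.0·e^(−1.0·1.29) = 1.0·e^(−1.2900) = 0.275271
  L_2 = 1.3·e^(−1.3·1.29) = 1.3·e^(−1.6770) = 0.243014
  L_3 = 1.8·e^(−1.8·1.29) = 1.8·e^(−2.3220) = 0.176539
  L_4 = 2.0·e^(−2.0·1.29) = 2.0·e^(−2.5800) = 0.151548
Multiply by the mixture weights:
  π_1·L_1 = 0.32 × 0.275271 = 0.0880867
  π_2·L_2 = 0.31 × 0.243014 = 0.0753344
  π_3·L_3 = 0.17 × 0.176539 = 0.0300116
  π_4·L_4 = 0.20 × 0.151548 = 0.0303096
Normaliser: 0.0880867 + 0.0753344 + 0.0300116 + 0.0303096 = 0.223742
P(Group 2 | x) ≈ 0.3367

0.3367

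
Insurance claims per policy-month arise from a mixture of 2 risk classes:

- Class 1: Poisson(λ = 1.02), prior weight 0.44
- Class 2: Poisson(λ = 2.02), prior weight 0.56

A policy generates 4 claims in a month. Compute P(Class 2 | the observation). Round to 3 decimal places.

0.878

Posterior ∝ prior × likelihood, so P(k | x) ∝ π_k f_k(x); normalise over all components.
Evaluate each component's likelihood at the observed value:
  f_1 = 0.0162633
  f_2 = 0.0920279
Prior × likelihood for each component:
  π_1·f_1 = 0.44 × 0.0162633 = 0.00715586
  π_2·f_2 = 0.56 × 0.0920279 = 0.0515356
Marginal: 0.00715586 + 0.0515356 = 0.0586915
So the posterior for Class 2 is 0.0515356 / 0.0586915 ≈ 0.878.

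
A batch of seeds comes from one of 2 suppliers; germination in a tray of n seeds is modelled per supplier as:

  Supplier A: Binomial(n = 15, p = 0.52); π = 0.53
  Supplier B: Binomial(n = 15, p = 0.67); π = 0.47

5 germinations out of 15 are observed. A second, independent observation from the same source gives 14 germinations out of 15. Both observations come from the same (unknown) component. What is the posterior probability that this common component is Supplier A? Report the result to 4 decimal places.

P(component k | x) = w_k·f_k(x) / marginal(x), where marginal(x) = Σ_j w_j·f_j(x).
Since both observations come from the same component, the likelihood for component k is f_k(x₁)·f_k(x₂).
  f_A = [0.0741284] × [0.000760991] = 5.6411e-05
  f_B = [0.00620967] × [0.0181825] = 0.000112907
Prior × likelihood for each component:
  w_A·f_A = 0.53 × 5.6411e-05 = 2.98978e-05
  w_B·f_B = 0.47 × 0.000112907 = 5.30663e-05
Evidence: 2.98978e-05 + 5.30663e-05 = 8.29642e-05
So the posterior for Supplier A is 2.98978e-05 / 8.29642e-05 ≈ 0.3604.

0.3604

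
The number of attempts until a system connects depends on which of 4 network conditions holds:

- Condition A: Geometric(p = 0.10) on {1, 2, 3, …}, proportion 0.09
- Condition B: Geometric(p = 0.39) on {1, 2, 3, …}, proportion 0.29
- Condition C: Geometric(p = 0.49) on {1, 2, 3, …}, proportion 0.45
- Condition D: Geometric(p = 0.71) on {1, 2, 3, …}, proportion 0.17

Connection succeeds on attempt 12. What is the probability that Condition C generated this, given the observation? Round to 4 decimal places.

0.0388

By Bayes' theorem, P(k | x) = P(Z=k) f_k(x) / Σ_j P(Z=j) f_j(x).
Evaluate each component's likelihood at the observed value:
  p_A = 0.10·(1−0.10)^11 = 0.10·0.313811 = 0.0313811
  p_B = 0.39·(1−0.39)^11 = 0.39·0.00435139 = 0.00169704
  p_C = 0.49·(1−0.49)^11 = 0.49·0.000607116 = 0.000297487
  p_D = 0.71·(1−0.71)^11 = 0.71·1.22005e-06 = 8.66236e-07
Prior × likelihood for each component:
  P(Z=A)·p_A = 0.09 × 0.0313811 = 0.0028243
  P(Z=B)·p_B = 0.29 × 0.00169704 = 0.000492142
  P(Z=C)·p_C = 0.45 × 0.000297487 = 0.000133869
  P(Z=D)·p_D = 0.17 × 8.66236e-07 = 1.4726e-07
Evidence: 0.0028243 + 0.000492142 + 0.000133869 + 1.4726e-07 = 0.00345045
P(Condition C | the observation) = 0.000133869 / 0.00345045 ≈ 0.0388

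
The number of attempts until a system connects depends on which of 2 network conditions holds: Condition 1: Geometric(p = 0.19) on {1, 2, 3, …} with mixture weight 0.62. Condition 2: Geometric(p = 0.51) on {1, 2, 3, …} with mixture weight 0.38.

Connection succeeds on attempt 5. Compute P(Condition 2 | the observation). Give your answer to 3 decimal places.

P(component k | x) = w_k·f_k(x) / marginal(x), where marginal(x) = Σ_j w_j·f_j(x).
Component likelihoods at x = 5:
  p_1 = 0.19·(1−0.19)^4 = 0.19·0.430467 = 0.0817888
  p_2 = 0.51·(1−0.51)^4 = 0.51·0.057648 = 0.0294005
Prior × likelihood for each component:
  w_1·p_1 = 0.62 × 0.0817888 = 0.050709
  w_2·p_2 = 0.38 × 0.0294005 = 0.0111722
Sum: 0.050709 + 0.0111722 = 0.0618812
P(Condition 2 | x) ≈ 0.181

0.181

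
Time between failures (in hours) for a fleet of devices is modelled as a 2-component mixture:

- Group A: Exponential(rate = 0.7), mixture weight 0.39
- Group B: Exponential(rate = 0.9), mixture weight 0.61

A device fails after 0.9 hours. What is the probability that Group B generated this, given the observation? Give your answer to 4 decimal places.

Posterior ∝ prior × likelihood, so P(k | x) ∝ π_k f_k(x); normalise over all components.
Exponential densities:
  f_A = 0.7·e^(−0.7·0.9) = 0.7·e^(−0.6300) = 0.372814
  f_B = 0.9·e^(−0.9·0.9) = 0.9·e^(−0.8100) = 0.400372
Weight by the priors:
  π_A·f_A = 0.39 × 0.372814 = 0.145398
  π_B·f_B = 0.61 × 0.400372 = 0.244227
Denominator: 0.145398 + 0.244227 = 0.389625
P(Group B | 0.9 hours) ≈ 0.6268

0.6268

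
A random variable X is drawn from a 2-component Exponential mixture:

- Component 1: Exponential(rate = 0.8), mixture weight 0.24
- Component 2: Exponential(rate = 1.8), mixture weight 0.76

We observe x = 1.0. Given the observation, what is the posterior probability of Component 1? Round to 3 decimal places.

By Bayes' theorem, P(k | x) = P(Z=k) f_k(x) / Σ_j P(Z=j) f_j(x).
Component likelihoods at x = 1.0:
  p_1 = 0.359463
  p_2 = 0.297538
Prior × likelihood for each component:
  P(Z=1)·p_1 = 0.24 × 0.359463 = 0.0862712
  P(Z=2)·p_2 = 0.76 × 0.297538 = 0.226129
Denominator: 0.0862712 + 0.226129 = 0.3124
P(Component 1 | x) = 0.0862712 / 0.3124 ≈ 0.276

0.276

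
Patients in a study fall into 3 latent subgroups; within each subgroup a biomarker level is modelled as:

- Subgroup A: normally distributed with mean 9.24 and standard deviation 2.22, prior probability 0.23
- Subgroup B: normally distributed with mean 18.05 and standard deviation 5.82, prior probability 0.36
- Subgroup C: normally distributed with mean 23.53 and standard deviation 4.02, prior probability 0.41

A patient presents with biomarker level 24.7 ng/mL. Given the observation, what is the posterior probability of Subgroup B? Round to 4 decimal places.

Posterior ∝ prior × likelihood, so P(k | x) ∝ π_k f_k(x); normalise over all components.
Evaluate each component's likelihood at the observed value:
  L_A = (1/(2.22·√(2π)))·exp(−(24.7−9.24)²/(2·2.22²)) = 0.179704·exp(-24.24840) = 5.29191e-12
  L_B = (1/(5.82·√(2π)))·exp(−(24.7−18.05)²/(2·5.82²)) = 0.068547·exp(-0.65278) = 0.0356852
  L_C = (1/(4.02·√(2π)))·exp(−(24.7−23.53)²/(2·4.02²)) = 0.099239·exp(-0.04235) = 0.095124
Multiply by the mixture weights:
  π_A·L_A = 0.23 × 5.29191e-12 = 1.21714e-12
  π_B·L_B = 0.36 × 0.0356852 = 0.0128467
  π_C·L_C = 0.41 × 0.095124 = 0.0390008
Sum: 1.21714e-12 + 0.0128467 + 0.0390008 = 0.0518475
So the posterior for Subgroup B is 0.0128467 / 0.0518475 ≈ 0.2478.

0.2478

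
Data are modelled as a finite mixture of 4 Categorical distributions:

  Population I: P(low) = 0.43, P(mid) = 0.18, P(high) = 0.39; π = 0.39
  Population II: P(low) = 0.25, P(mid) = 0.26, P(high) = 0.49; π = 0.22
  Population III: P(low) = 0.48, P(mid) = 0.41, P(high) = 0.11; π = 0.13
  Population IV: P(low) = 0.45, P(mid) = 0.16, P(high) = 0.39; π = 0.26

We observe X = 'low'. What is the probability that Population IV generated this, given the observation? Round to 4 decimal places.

P(component k | x) = P(Z=k)·f_k(x) / marginal(x), where marginal(x) = Σ_j P(Z=j)·f_j(x).
Component likelihoods at x = 'low':
  p_I = 0.43
  p_II = 0.25
  p_III = 0.48
  p_IV = 0.45
Weight by the priors:
  P(Z=I)·p_I = 0.39 × 0.43 = 0.1677
  P(Z=II)·p_II = 0.22 × 0.25 = 0.055
  P(Z=III)·p_III = 0.13 × 0.48 = 0.0624
  P(Z=IV)·p_IV = 0.26 × 0.45 = 0.117
Denominator: 0.1677 + 0.055 + 0.0624 + 0.117 = 0.4021
P(Population IV | the observation) ≈ 0.2910

0.2910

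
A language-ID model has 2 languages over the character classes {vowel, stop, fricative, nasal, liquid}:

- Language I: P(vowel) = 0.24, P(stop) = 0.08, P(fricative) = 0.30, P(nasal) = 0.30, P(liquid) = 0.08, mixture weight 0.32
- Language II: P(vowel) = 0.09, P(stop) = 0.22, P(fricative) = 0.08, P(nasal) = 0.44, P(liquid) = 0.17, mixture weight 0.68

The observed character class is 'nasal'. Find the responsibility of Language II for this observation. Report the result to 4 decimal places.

0.7571

Apply Bayes' rule: the posterior for each component is proportional to its prior times its likelihood at x.
Component likelihoods at x = 'nasal':
  L_I = P(nasal | comp) = 0.30
  L_II = P(nasal | comp) = 0.44
Unnormalised posteriors:
  P(Z=I)·L_I = 0.32 × 0.3 = 0.096
  P(Z=II)·L_II = 0.68 × 0.44 = 0.2992
Normaliser: 0.096 + 0.2992 = 0.3952
Responsibility of Language II: 0.2992 / 0.3952 ≈ 0.7571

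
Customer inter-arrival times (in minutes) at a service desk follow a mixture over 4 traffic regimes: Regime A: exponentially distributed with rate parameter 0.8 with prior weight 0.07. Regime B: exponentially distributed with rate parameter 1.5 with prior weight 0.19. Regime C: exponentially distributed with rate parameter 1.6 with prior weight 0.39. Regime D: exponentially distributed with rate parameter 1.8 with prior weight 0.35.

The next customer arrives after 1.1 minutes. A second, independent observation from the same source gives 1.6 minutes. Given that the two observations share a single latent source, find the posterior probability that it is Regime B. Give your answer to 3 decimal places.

Posterior ∝ prior × likelihood, so P(k | x) ∝ π_k f_k(x); normalise over all components.
Since both observations come from the same component, the likelihood for component k is f_k(x₁)·f_k(x₂).
  f_A = [0.331826] × [0.22243] = 0.0738081
  f_B = [0.288075] × [0.136077] = 0.0392003
  f_C = [0.275272] × [0.123688] = 0.0340477
  f_D = [0.248525] × [0.101043] = 0.0251116
Multiply by the mixture weights:
  π_A·f_A = 0.07 × 0.0738081 = 0.00516657
  π_B·f_B = 0.19 × 0.0392003 = 0.00744807
  π_C·f_C = 0.39 × 0.0340477 = 0.0132786
  π_D·f_D = 0.35 × 0.0251116 = 0.00878905
Denominator: 0.00516657 + 0.00744807 + 0.0132786 + 0.00878905 = 0.0346823
P(Regime B | data) = 0.00744807 / 0.0346823 ≈ 0.215

0.215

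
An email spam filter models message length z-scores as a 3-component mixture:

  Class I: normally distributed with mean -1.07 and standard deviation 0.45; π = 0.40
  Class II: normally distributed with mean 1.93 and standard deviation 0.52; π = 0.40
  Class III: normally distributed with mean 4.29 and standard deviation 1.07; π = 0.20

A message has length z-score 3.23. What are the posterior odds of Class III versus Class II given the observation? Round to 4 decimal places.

Posterior odds = (w_i f_i(x)) / (w_j f_j(x)); the normalising sum cancels.
Normal densities:
  f_I = (1/(0.45·√(2π)))·exp(−(3.23−-1.07)²/(2·0.45²)) = 0.886538·exp(-45.65432) = 1.3191e-20
  f_II = (1/(0.52·√(2π)))·exp(−(3.23−1.93)²/(2·0.52²)) = 0.767197·exp(-3.12500) = 0.0337083
  f_III = (1/(1.07·√(2π)))·exp(−(3.23−4.29)²/(2·1.07²)) = 0.372843·exp(-0.49070) = 0.228254
Odds = (0.20/0.40) × (0.228254/0.0337083) = 0.5 × 6.77146 ≈ 3.3857

3.3857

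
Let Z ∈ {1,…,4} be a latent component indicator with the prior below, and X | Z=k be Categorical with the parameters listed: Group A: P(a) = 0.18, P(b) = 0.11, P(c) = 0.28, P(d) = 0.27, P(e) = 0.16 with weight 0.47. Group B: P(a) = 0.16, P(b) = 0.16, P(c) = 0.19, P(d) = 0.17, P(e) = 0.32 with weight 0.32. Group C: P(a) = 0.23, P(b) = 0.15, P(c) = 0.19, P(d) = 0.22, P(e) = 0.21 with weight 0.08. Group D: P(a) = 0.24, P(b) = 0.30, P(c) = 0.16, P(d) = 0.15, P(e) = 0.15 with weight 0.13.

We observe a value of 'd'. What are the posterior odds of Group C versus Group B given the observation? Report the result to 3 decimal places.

Posterior odds = (w_i f_i(x)) / (w_j f_j(x)); the normalising sum cancels.
Evaluate each component's likelihood at the observed value:
  L_A = 0.27
  L_B = 0.17
  L_C = 0.22
  L_D = 0.15
Odds = (0.08/0.32) × (0.22/0.17) = 0.25 × 1.29412 ≈ 0.324

0.324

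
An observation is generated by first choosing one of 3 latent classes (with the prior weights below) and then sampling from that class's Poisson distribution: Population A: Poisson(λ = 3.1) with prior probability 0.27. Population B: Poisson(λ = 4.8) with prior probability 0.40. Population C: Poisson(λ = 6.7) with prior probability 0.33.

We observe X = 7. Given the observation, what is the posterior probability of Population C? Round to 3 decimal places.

0.521

By Bayes' theorem, P(k | x) = π_k f_k(x) / Σ_j π_j f_j(x).
Poisson probabilities:
  L_A = e^(−3.1)·3.1^7/7! = 0.0245917
  L_B = e^(−4.8)·4.8^7/7! = 0.0958616
  L_C = e^(−6.7)·6.7^7/7! = 0.14802
Weight by the priors:
  π_A·L_A = 0.27 × 0.0245917 = 0.00663976
  π_B·L_B = 0.40 × 0.0958616 = 0.0383446
  π_C·L_C = 0.33 × 0.14802 = 0.0488466
Marginal: 0.00663976 + 0.0383446 + 0.0488466 = 0.093831
So the posterior for Population C is 0.0488466 / 0.093831 ≈ 0.521.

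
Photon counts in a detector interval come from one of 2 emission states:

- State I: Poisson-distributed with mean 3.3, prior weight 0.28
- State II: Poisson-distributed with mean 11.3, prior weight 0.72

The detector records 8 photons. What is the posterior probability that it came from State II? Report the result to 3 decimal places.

0.942

Posterior ∝ prior × likelihood, so P(k | x) ∝ P(Z=k) f_k(x); normalise over all components.
Evaluate each component's likelihood at the observed value:
  f_I = 0.0128653
  f_II = 0.0815792
Multiply by the mixture weights:
  P(Z=I)·f_I = 0.28 × 0.0128653 = 0.00360228
  P(Z=II)·f_II = 0.72 × 0.0815792 = 0.058737
Evidence: 0.00360228 + 0.058737 = 0.0623393
P(State II | data) ≈ 0.942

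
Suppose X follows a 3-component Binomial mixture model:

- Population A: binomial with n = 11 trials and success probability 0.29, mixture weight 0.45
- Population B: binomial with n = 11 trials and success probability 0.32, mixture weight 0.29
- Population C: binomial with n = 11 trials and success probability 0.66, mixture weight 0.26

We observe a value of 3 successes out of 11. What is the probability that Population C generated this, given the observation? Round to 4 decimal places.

By Bayes' theorem, P(k | x) = w_k f_k(x) / Σ_j w_j f_j(x).
Binomial probabilities:
  p_A = 0.259863
  p_B = 0.247175
  p_C = 0.00847124
Prior × likelihood for each component:
  w_A·p_A = 0.45 × 0.259863 = 0.116938
  w_B·p_B = 0.29 × 0.247175 = 0.0716809
  w_C·p_C = 0.26 × 0.00847124 = 0.00220252
Normaliser: 0.116938 + 0.0716809 + 0.00220252 = 0.190822
P(Population C | 3 successes out of 11) ≈ 0.0115

0.0115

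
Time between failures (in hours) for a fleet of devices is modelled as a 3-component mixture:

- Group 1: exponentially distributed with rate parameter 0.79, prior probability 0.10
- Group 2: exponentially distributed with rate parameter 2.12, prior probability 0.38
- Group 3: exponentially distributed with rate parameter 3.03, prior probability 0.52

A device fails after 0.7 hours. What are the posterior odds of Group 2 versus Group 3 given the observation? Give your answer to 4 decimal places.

Since P(k|x) ∝ π_k f_k(x), the posterior odds are π_i f_i(x) / (π_j f_j(x)).
Component likelihoods at x = 0.7 hours:
  f_1 = 0.79·e^(−0.79·0.7) = 0.79·e^(−0.5530) = 0.454425
  f_2 = 2.12·e^(−2.12·0.7) = 2.12·e^(−1.4840) = 0.480665
  f_3 = 3.03·e^(−3.03·0.7) = 3.03·e^(−2.1210) = 0.363332
0.182653 / 0.188933 ≈ 0.9668

0.9668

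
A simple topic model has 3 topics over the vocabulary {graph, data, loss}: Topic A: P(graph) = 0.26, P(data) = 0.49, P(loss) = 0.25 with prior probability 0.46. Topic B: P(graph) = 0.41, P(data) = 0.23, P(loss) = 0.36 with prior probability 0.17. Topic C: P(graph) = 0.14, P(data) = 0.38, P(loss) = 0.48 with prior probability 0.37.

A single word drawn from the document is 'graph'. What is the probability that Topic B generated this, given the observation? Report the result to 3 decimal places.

0.289

P(component k | x) = π_k·f_k(x) / marginal(x), where marginal(x) = Σ_j π_j·f_j(x).
Component likelihoods at x = 'graph':
  f_A = P(graph | comp) = 0.26
  f_B = P(graph | comp) = 0.41
  f_C = P(graph | comp) = 0.14
Prior × likelihood for each component:
  π_A·f_A = 0.46 × 0.26 = 0.1196
  π_B·f_B = 0.17 × 0.41 = 0.0697
  π_C·f_C = 0.37 × 0.14 = 0.0518
Marginal: 0.1196 + 0.0697 + 0.0518 = 0.2411
So the posterior for Topic B is 0.0697 / 0.2411 ≈ 0.289.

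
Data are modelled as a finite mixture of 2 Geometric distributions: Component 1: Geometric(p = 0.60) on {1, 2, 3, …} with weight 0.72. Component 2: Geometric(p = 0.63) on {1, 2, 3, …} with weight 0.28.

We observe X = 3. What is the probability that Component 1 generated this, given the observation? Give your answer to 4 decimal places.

0.7411

Apply Bayes' rule: the posterior for each component is proportional to its prior times its likelihood at x.
Geometric probabilities:
  f_1 = 0.60·(1−0.60)^2 = 0.60·0.16 = 0.096
  f_2 = 0.63·(1−0.63)^2 = 0.63·0.1369 = 0.086247
Prior × likelihood for each component:
  P(Z=1)·f_1 = 0.72 × 0.096 = 0.06912
  P(Z=2)·f_2 = 0.28 × 0.086247 = 0.0241492
Sum: 0.06912 + 0.0241492 = 0.0932692
P(Component 1 | x) ≈ 0.7411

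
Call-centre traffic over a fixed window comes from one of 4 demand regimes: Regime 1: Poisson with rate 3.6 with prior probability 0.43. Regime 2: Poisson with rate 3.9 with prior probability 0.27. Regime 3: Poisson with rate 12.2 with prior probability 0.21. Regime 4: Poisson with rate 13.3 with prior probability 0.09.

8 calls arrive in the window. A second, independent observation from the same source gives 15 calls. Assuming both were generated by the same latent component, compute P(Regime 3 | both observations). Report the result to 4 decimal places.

Posterior ∝ prior × likelihood, so P(k | x) ∝ P(Z=k) f_k(x); normalise over all components.
Since both observations come from the same component, the likelihood for component k is f_k(x₁)·f_k(x₂).
  f_1 = [e^(−3.6)·3.6^8/8! = 0.0191179] × [4.61932e-06] = 8.83115e-08
  f_2 = [e^(−3.9)·3.9^8/8! = 0.0268688] × [1.1369e-05] = 3.0547e-07
  f_3 = [e^(−12.2)·12.2^8/8! = 0.0612302] × [0.075946] = 0.00465019
  f_4 = [e^(−13.3)·13.3^8/8! = 0.0406608] × [0.0922908] = 0.00375262
Unnormalised posteriors:
  P(Z=1)·f_1 = 0.43 × 8.83115e-08 = 3.79739e-08
  P(Z=2)·f_2 = 0.27 × 3.0547e-07 = 8.2477e-08
  P(Z=3)·f_3 = 0.21 × 0.00465019 = 0.00097654
  P(Z=4)·f_4 = 0.09 × 0.00375262 = 0.000337736
Marginal: 3.79739e-08 + 8.2477e-08 + 0.00097654 + 0.000337736 = 0.0013144
So the posterior for Regime 3 is 0.00097654 / 0.0013144 ≈ 0.7430.

0.7430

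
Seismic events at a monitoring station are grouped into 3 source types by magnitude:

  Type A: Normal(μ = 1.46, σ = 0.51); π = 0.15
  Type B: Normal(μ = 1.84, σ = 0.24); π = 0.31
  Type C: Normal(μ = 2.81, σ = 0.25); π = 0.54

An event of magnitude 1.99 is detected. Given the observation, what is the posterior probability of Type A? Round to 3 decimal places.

0.138

By Bayes' theorem, P(k | x) = π_k f_k(x) / Σ_j π_j f_j(x).
Normal densities:
  L_A = 0.455856
  L_B = 1.36734
  L_C = 0.0073589
Multiply by the mixture weights:
  π_A·L_A = 0.15 × 0.455856 = 0.0683784
  π_B·L_B = 0.31 × 1.36734 = 0.423875
  π_C·L_C = 0.54 × 0.0073589 = 0.00397381
Denominator: 0.0683784 + 0.423875 + 0.00397381 = 0.496227
P(Type A | x) ≈ 0.138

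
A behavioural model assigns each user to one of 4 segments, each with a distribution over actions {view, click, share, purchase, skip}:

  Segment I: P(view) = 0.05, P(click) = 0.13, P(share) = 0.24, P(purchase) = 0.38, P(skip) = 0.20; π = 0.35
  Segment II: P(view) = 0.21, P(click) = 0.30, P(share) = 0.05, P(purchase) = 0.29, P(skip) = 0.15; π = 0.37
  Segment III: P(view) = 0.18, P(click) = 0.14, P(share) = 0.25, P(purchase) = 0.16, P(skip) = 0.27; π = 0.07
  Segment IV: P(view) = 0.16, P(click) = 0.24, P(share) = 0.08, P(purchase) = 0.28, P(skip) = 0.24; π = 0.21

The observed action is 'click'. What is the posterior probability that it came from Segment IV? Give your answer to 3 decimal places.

0.233

P(component k | x) = π_k·f_k(x) / marginal(x), where marginal(x) = Σ_j π_j·f_j(x).
Categorical probabilities:
  f_I = P(click | comp) = 0.13
  f_II = P(click | comp) = 0.30
  f_III = P(click | comp) = 0.14
  f_IV = P(click | comp) = 0.24
Prior × likelihood for each component:
  π_I·f_I = 0.35 × 0.13 = 0.0455
  π_II·f_II = 0.37 × 0.3 = 0.111
  π_III·f_III = 0.07 × 0.14 = 0.0098
  π_IV·f_IV = 0.21 × 0.24 = 0.0504
Evidence: 0.0455 + 0.111 + 0.0098 + 0.0504 = 0.2167
P(Segment IV | 'click') ≈ 0.233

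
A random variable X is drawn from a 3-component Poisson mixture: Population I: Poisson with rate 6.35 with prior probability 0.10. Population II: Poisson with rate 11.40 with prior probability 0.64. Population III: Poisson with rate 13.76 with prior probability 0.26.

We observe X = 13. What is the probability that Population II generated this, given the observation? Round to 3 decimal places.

The responsibility of component k is π_k f_k(x) divided by Σ_j π_j f_j(x).
Poisson probabilities:
  f_I = e^(−6.35)·6.35^13/13! = 0.00765611
  f_II = e^(−11.40)·11.40^13/13! = 0.0987474
  f_III = e^(−13.76)·13.76^13/13! = 0.107614
Unnormalised posteriors:
  π_I·f_I = 0.10 × 0.00765611 = 0.000765611
  π_II·f_II = 0.64 × 0.0987474 = 0.0631983
  π_III·f_III = 0.26 × 0.107614 = 0.0279795
Normaliser: 0.000765611 + 0.0631983 + 0.0279795 = 0.0919435
P(Population II | 13) ≈ 0.687

0.687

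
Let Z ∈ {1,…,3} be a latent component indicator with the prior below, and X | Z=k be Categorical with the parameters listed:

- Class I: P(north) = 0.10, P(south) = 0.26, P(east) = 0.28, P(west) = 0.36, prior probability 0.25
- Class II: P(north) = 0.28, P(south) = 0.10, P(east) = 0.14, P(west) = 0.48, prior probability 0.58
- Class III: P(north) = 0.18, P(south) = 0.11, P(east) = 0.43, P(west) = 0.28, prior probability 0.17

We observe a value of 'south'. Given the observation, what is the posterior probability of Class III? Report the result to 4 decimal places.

0.1320

Apply Bayes' rule: the posterior for each component is proportional to its prior times its likelihood at x.
Categorical probabilities:
  p_I = P(south | comp) = 0.26
  p_II = P(south | comp) = 0.10
  p_III = P(south | comp) = 0.11
Weight by the priors:
  π_I·p_I = 0.25 × 0.26 = 0.065
  π_II·p_II = 0.58 × 0.1 = 0.058
  π_III·p_III = 0.17 × 0.11 = 0.0187
Evidence: 0.065 + 0.058 + 0.0187 = 0.1417
P(Class III | the observation) ≈ 0.1320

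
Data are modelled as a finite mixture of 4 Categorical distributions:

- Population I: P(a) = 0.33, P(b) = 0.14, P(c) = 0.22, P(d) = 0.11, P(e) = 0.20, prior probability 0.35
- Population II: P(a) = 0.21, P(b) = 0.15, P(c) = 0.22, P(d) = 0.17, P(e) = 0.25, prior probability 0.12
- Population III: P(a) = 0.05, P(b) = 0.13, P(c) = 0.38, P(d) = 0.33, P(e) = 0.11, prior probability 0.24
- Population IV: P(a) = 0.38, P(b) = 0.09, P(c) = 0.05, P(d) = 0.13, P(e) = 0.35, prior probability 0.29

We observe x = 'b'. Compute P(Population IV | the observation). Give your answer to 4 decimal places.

Posterior ∝ prior × likelihood, so P(k | x) ∝ P(Z=k) f_k(x); normalise over all components.
Evaluate each component's likelihood at the observed value:
  f_I = P(b | comp) = 0.14
  f_II = P(b | comp) = 0.15
  f_III = P(b | comp) = 0.13
  f_IV = P(b | comp) = 0.09
Multiply by the mixture weights:
  P(Z=I)·f_I = 0.35 × 0.14 = 0.049
  P(Z=II)·f_II = 0.12 × 0.15 = 0.018
  P(Z=III)·f_III = 0.24 × 0.13 = 0.0312
  P(Z=IV)·f_IV = 0.29 × 0.09 = 0.0261
Evidence: 0.049 + 0.018 + 0.0312 + 0.0261 = 0.1243
P(Population IV | data) = 0.0261 / 0.1243 ≈ 0.2100

0.2100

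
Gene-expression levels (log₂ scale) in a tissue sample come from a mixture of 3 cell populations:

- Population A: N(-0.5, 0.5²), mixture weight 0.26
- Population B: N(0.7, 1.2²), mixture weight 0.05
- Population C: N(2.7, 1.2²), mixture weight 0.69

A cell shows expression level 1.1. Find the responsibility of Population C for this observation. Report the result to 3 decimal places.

The responsibility of component k is P(Z=k) f_k(x) divided by Σ_j P(Z=j) f_j(x).
Component likelihoods at x = 1.1:
  L_A = (1/(0.5·√(2π)))·exp(−(1.1−-0.5)²/(2·0.5²)) = 0.797885·exp(-5.12000) = 0.00476818
  L_B = (1/(1.2·√(2π)))·exp(−(1.1−0.7)²/(2·1.2²)) = 0.332452·exp(-0.05556) = 0.314486
  L_C = (1/(1.2·√(2π)))·exp(−(1.1−2.7)²/(2·1.2²)) = 0.332452·exp(-0.88889) = 0.136675
Unnormalised posteriors:
  P(Z=A)·L_A = 0.26 × 0.00476818 = 0.00123973
  P(Z=B)·L_B = 0.05 × 0.314486 = 0.0157243
  P(Z=C)·L_C = 0.69 × 0.136675 = 0.0943058
Denominator: 0.00123973 + 0.0157243 + 0.0943058 = 0.11127
So the posterior for Population C is 0.0943058 / 0.11127 ≈ 0.848.

0.848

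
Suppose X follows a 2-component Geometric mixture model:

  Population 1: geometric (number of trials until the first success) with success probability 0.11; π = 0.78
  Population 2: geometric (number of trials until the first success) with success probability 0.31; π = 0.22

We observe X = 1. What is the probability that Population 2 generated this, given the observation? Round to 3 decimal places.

By Bayes' theorem, P(k | x) = P(Z=k) f_k(x) / Σ_j P(Z=j) f_j(x).
Geometric probabilities:
  p_1 = 0.11
  p_2 = 0.31
Prior × likelihood for each component:
  P(Z=1)·p_1 = 0.78 × 0.11 = 0.0858
  P(Z=2)·p_2 = 0.22 × 0.31 = 0.0682
Denominator: 0.0858 + 0.0682 = 0.154
So the posterior for Population 2 is 0.0682 / 0.154 ≈ 0.443.

0.443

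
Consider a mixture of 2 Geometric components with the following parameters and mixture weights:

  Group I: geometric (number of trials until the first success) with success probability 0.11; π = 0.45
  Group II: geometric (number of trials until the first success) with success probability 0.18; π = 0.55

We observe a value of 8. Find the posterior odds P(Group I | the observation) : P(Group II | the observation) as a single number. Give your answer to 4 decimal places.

Only the two components matter; the odds are (π_i f_i(x)) / (π_j f_j(x)).
Evaluate each component's likelihood at the observed value:
  p_I = 0.11·(1−0.11)^7 = 0.11·0.442313 = 0.0486545
  p_II = 0.18·(1−0.18)^7 = 0.18·0.249285 = 0.0448714
Posterior odds = (π_I·p_I) / (π_II·p_II) = (0.45·0.0486545) / (0.55·0.0448714) = 0.0218945 / 0.0246793 ≈ 0.8872

0.8872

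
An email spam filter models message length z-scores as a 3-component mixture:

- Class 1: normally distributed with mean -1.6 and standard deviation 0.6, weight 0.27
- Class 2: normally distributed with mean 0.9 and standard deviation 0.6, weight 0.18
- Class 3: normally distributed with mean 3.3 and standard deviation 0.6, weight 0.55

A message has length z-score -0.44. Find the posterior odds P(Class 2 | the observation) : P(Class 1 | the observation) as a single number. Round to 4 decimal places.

Since P(k|x) ∝ w_k f_k(x), the posterior odds are w_i f_i(x) / (w_j f_j(x)).
Evaluate each component's likelihood at the observed value:
  f_1 = (1/(0.6·√(2π)))·exp(−(-0.44−-1.6)²/(2·0.6²)) = 0.664904·exp(-1.86889) = 0.102591
  f_2 = (1/(0.6·√(2π)))·exp(−(-0.44−0.9)²/(2·0.6²)) = 0.664904·exp(-2.49389) = 0.0549132
  f_3 = (1/(0.6·√(2π)))·exp(−(-0.44−3.3)²/(2·0.6²)) = 0.664904·exp(-19.42722) = 2.4301e-09
0.00988437 / 0.0276997 ≈ 0.3568

0.3568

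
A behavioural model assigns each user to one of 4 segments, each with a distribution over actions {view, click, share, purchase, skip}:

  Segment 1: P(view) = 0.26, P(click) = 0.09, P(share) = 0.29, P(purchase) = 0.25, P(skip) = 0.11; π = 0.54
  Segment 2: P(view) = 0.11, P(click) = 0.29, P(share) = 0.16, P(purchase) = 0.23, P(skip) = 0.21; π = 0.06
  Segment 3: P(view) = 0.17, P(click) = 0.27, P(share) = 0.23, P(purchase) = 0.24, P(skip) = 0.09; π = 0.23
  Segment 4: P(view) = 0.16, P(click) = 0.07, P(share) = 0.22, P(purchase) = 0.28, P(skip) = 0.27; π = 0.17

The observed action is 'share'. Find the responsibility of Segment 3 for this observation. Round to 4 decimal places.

Posterior ∝ prior × likelihood, so P(k | x) ∝ π_k f_k(x); normalise over all components.
Evaluate each component's likelihood at the observed value:
  p_1 = 0.29
  p_2 = 0.16
  p_3 = 0.23
  p_4 = 0.22
Unnormalised posteriors:
  π_1·p_1 = 0.54 × 0.29 = 0.1566
  π_2·p_2 = 0.06 × 0.16 = 0.0096
  π_3·p_3 = 0.23 × 0.23 = 0.0529
  π_4·p_4 = 0.17 × 0.22 = 0.0374
Marginal: 0.1566 + 0.0096 + 0.0529 + 0.0374 = 0.2565
P(Segment 3 | the observation) ≈ 0.2062

0.2062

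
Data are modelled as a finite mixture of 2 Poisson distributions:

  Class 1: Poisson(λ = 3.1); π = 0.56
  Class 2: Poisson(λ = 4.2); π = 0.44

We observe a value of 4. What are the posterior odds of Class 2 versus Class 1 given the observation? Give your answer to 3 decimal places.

0.881

Posterior odds = (P(Z=i) f_i(x)) / (P(Z=j) f_j(x)); the normalising sum cancels.
Poisson probabilities:
  p_1 = 0.17335
  p_2 = 0.194424
Posterior odds = (P(Z=2)·p_2) / (P(Z=1)·p_1) = (0.44·0.194424) / (0.56·0.17335) = 0.0855464 / 0.0970757 ≈ 0.881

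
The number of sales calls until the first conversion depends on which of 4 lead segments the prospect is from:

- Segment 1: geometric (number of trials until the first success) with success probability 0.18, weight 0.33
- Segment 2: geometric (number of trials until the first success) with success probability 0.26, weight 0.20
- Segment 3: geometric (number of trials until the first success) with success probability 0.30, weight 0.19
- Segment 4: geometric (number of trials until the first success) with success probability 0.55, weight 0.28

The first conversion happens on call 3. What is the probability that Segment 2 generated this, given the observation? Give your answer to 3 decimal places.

Posterior ∝ prior × likelihood, so P(k | x) ∝ π_k f_k(x); normalise over all components.
Geometric probabilities:
  f_1 = 0.18·(1−0.18)^2 = 0.18·0.6724 = 0.121032
  f_2 = 0.26·(1−0.26)^2 = 0.26·0.5476 = 0.142376
  f_3 = 0.30·(1−0.30)^2 = 0.30·0.49 = 0.147
  f_4 = 0.55·(1−0.55)^2 = 0.55·0.2025 = 0.111375
Prior × likelihood for each component:
  π_1·f_1 = 0.33 × 0.121032 = 0.0399406
  π_2·f_2 = 0.20 × 0.142376 = 0.0284752
  π_3·f_3 = 0.19 × 0.147 = 0.02793
  π_4·f_4 = 0.28 × 0.111375 = 0.031185
Normaliser: 0.0399406 + 0.0284752 + 0.02793 + 0.031185 = 0.127531
P(Segment 2 | 3) = 0.0284752 / 0.127531 ≈ 0.223

0.223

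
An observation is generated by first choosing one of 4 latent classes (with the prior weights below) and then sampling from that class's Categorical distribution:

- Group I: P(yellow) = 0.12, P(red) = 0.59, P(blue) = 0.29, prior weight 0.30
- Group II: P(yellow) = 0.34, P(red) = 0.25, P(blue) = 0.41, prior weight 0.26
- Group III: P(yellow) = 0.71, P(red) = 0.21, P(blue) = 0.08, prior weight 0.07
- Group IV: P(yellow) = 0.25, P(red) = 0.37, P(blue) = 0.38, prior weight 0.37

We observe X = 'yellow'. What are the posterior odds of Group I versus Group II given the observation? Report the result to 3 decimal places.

Posterior odds = (w_i f_i(x)) / (w_j f_j(x)); the normalising sum cancels.
Component likelihoods at x = 'yellow':
  f_I = P(yellow | comp) = 0.12
  f_II = P(yellow | comp) = 0.34
  f_III = P(yellow | comp) = 0.71
  f_IV = P(yellow | comp) = 0.25
0.036 / 0.0884 ≈ 0.407

0.407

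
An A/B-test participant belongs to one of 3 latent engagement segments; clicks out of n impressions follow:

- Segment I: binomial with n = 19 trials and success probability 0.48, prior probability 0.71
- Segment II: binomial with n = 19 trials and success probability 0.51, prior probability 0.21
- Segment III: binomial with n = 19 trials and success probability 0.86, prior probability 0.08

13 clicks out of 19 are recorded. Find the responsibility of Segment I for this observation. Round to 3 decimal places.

0.650

By Bayes' theorem, P(k | x) = π_k f_k(x) / Σ_j π_j f_j(x).
Evaluate each component's likelihood at the observed value:
  L_I = 0.0385157
  L_II = 0.0593022
  L_III = 0.0287561
Multiply by the mixture weights:
  π_I·L_I = 0.71 × 0.0385157 = 0.0273462
  π_II·L_II = 0.21 × 0.0593022 = 0.0124535
  π_III·L_III = 0.08 × 0.0287561 = 0.00230049
Evidence: 0.0273462 + 0.0124535 + 0.00230049 = 0.0421001
P(Segment I | x) = 0.0273462 / 0.0421001 ≈ 0.650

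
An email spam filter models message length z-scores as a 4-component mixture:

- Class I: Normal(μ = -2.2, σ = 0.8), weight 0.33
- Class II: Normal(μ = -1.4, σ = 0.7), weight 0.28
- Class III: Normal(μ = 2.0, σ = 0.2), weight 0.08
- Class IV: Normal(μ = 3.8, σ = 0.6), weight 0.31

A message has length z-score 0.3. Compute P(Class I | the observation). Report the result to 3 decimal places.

0.130

By Bayes' theorem, P(k | x) = π_k f_k(x) / Σ_j π_j f_j(x).
Normal densities:
  L_I = (1/(0.8·√(2π)))·exp(−(0.3−-2.2)²/(2·0.8²)) = 0.498678·exp(-4.88281) = 0.00377782
  L_II = (1/(0.7·√(2π)))·exp(−(0.3−-1.4)²/(2·0.7²)) = 0.569918·exp(-2.94898) = 0.0298598
  L_III = (1/(0.2·√(2π)))·exp(−(0.3−2.0)²/(2·0.2²)) = 1.994711·exp(-36.12500) = 4.08312e-16
  L_IV = (1/(0.6·√(2π)))·exp(−(0.3−3.8)²/(2·0.6²)) = 0.664904·exp(-17.01389) = 2.71469e-08
Prior × likelihood for each component:
  π_I·L_I = 0.33 × 0.00377782 = 0.00124668
  π_II·L_II = 0.28 × 0.0298598 = 0.00836074
  π_III·L_III = 0.08 × 4.08312e-16 = 3.26649e-17
  π_IV·L_IV = 0.31 × 2.71469e-08 = 8.41555e-09
Normaliser: 0.00124668 + 0.00836074 + 3.26649e-17 + 8.41555e-09 = 0.00960743
P(Class I | the observation) ≈ 0.130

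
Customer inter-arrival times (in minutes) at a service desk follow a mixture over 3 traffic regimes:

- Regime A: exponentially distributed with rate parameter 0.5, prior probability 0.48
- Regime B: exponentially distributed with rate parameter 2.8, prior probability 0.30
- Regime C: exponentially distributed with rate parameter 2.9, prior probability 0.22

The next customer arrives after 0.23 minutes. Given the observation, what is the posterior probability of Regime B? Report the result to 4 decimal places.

By Bayes' theorem, P(k | x) = w_k f_k(x) / Σ_j w_j f_j(x).
Component likelihoods at x = 0.23 minutes:
  L_A = 0.445683
  L_B = 1.47052
  L_C = 1.48841
Unnormalised posteriors:
  w_A·L_A = 0.48 × 0.445683 = 0.213928
  w_B·L_B = 0.30 × 1.47052 = 0.441157
  w_C·L_C = 0.22 × 1.48841 = 0.327451
Evidence: 0.213928 + 0.441157 + 0.327451 = 0.982536
Responsibility of Regime B: 0.441157 / 0.982536 ≈ 0.4490

0.4490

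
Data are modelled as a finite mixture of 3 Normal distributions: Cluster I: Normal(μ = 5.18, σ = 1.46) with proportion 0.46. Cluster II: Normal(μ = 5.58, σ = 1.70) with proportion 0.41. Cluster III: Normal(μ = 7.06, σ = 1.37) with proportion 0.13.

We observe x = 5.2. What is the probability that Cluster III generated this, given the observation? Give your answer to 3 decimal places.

Apply Bayes' rule: the posterior for each component is proportional to its prior times its likelihood at x.
Component likelihoods at x = 5.2:
  L_I = 0.273223
  L_II = 0.228882
  L_III = 0.11586
Prior × likelihood for each component:
  π_I·L_I = 0.46 × 0.273223 = 0.125682
  π_II·L_II = 0.41 × 0.228882 = 0.0938415
  π_III·L_III = 0.13 × 0.11586 = 0.0150618
Sum: 0.125682 + 0.0938415 + 0.0150618 = 0.234586
P(Cluster III | the observation) ≈ 0.064

0.064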